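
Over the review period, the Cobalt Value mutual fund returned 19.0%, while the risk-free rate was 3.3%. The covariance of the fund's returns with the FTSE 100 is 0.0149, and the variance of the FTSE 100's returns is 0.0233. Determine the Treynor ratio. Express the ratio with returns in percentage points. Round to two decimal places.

24.55

β = Cov / Var = 0.0149 / 0.0233 = 0.6395
Treynor = (Rp − Rf) / β = (19.0% − 3.3%) / 0.6395 = 15.70 / 0.6395 = 24.5504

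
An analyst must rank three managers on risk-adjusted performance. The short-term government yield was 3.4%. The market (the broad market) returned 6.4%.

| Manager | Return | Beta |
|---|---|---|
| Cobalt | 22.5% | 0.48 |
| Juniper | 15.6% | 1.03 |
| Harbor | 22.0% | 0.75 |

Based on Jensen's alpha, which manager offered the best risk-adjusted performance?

Cobalt: α = 22.5% − [3.4% + 0.48 × (6.4% − 3.4%)] = 17.660
Juniper: α = 15.6% − [3.4% + 1.03 × (6.4% − 3.4%)] = 9.110
Harbor: α = 22.0% − [3.4% + 0.75 × (6.4% − 3.4%)] = 16.350
Highest: Cobalt (17.660).

Cobalt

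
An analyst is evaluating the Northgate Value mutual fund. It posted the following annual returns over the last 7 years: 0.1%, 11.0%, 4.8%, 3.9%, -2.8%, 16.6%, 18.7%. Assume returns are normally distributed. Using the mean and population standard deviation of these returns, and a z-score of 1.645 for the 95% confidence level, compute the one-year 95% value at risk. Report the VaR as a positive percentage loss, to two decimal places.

μ = (0.1 + 11 + 4.8 + 3.9 − 2.8 + 16.6 + 18.7) / 7 = 7.4714%
Population σ = √[Σ(r − μ)² / 7] = √[401.5943 / 7] = √57.3706 = 7.5743%
VaR = −(μ − z·σ) = −(7.4714 − 1.645 × 7.5743) = −(-4.9883) = 4.9883%

4.99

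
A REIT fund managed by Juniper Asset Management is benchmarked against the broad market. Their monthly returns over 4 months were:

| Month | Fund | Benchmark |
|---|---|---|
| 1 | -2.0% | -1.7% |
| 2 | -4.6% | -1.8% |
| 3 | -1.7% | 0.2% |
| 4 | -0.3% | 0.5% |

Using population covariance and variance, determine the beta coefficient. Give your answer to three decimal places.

r̄p = -2.1500%,  r̄m = -0.7000%
Cov = Σ(rp − r̄p)(rm − r̄m) / 4 = 1.2925
Var(rm) = Σ(rm − r̄m)² / 4 = 1.1150
β = Cov / Var = 1.2925 / 1.1150 = 1.1592

1.159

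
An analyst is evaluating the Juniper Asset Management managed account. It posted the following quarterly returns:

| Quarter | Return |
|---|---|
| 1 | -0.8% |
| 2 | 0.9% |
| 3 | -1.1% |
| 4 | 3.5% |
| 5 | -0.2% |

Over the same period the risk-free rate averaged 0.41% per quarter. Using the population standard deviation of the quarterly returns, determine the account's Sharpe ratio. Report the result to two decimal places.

r̄ = (-0.8 + 0.9 − 1.1 + 3.5 − 0.2) / 5 = 2.30 / 5 = 0.4600%
Population σ = √[Σ(r − r̄)² / 5] = √[13.8920 / 5] = √2.7784 = 1.6669%
Sharpe = (r̄ − rf) / σ = (0.4600 − 0.41) / 1.6669 = 0.0500 / 1.6669 = 0.0300

0.03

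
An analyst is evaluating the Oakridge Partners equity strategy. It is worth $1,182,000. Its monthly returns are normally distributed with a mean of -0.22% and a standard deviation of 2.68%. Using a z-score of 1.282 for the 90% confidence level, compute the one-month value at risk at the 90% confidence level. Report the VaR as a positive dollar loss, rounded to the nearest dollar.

Return at the 90% tail: μ − z·σ = -0.22% − 1.282 × 2.68% = -0.22 − 3.43576 = -3.65576%
VaR = −(-3.65576%) × $1,182,000 = 3.65576% × $1,182,000 = $43,211

$43,211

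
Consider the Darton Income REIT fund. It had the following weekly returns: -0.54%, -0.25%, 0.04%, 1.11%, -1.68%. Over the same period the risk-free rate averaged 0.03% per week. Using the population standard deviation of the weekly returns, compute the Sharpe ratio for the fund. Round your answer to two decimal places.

-0.33

r̄ = (-0.54 − 0.25 + 0.04 + 1.11 − 1.68) / 5 = -0.2640%
Population std dev = √[4.0617 / 5] = 0.9013%
Sharpe = (r̄ − rf) / σ = (-0.2640 − 0.03) / 0.9013 = -0.2940 / 0.9013 = -0.3262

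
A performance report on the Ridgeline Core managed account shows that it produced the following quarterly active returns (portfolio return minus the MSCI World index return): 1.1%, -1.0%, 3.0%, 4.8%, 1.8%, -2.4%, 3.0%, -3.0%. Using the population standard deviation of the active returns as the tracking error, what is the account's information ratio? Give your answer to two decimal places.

μ = (1.1 − 1 + 3 + 4.8 + 1.8 − 2.4 + 3 − 3) / 8 = 0.9125%
Σ(r − μ)² = 54.5888; population σ = √(54.5888/8) = 2.6122%
IR = μ / tracking error = 0.9125 / 2.6122 = 0.3493

0.35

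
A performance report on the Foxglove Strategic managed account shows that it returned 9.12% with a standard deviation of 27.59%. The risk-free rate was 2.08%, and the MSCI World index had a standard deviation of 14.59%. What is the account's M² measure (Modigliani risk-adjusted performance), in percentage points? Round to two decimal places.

5.80

Sharpe = (Rp − Rf) / σp = (9.12% − 2.08%) / 27.59% = 0.2552
M² = Rf + Sharpe × σm = 2.08% + 0.2552 × 14.59% = 5.8034%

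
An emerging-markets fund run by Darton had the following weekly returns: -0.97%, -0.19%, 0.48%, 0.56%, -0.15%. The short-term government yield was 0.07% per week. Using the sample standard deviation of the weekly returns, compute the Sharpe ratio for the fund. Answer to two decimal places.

-0.20

Mean return μ = -0.270 / 5 = -0.0540%
Σ(r − μ)² = (-0.97 − (-0.0540))² + (-0.19 − (-0.0540))² + (0.48 − (-0.0540))² + … = 1.5289
sample σ = √(1.5289 / 4) = √0.3822 = 0.6182%
Sharpe = (μ − rf) / σ = (-0.0540 − 0.07) / 0.6182 = -0.1240 / 0.6182 = -0.2006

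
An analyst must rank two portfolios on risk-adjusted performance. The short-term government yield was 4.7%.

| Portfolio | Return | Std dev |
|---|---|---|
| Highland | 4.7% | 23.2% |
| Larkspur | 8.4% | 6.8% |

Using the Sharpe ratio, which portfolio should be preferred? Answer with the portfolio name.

Highland: Sharpe ratio = (4.7% − 4.7%) / 23.2% = 0.000
Larkspur: Sharpe ratio = (8.4% − 4.7%) / 6.8% = 0.544
Highest: Larkspur (0.544).

Larkspur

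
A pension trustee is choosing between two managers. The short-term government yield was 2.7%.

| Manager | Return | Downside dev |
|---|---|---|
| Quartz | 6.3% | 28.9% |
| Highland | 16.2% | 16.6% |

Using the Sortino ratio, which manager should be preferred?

Highland

Quartz: Sortino ratio = (6.3% − 2.7%) / 28.9% = 0.125
Highland: Sortino ratio = (16.2% − 2.7%) / 16.6% = 0.813
Highest: Highland (0.813).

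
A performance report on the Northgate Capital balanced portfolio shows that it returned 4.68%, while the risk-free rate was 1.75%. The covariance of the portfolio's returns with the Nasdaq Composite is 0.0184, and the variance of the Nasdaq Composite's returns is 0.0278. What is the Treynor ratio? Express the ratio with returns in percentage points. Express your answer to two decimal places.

β = Cov / Var = 0.0184 / 0.0278 = 0.6619
Treynor = (Rp − Rf) / β = (4.68% − 1.75%) / 0.6619 = 2.93 / 0.6619 = 4.4267

4.43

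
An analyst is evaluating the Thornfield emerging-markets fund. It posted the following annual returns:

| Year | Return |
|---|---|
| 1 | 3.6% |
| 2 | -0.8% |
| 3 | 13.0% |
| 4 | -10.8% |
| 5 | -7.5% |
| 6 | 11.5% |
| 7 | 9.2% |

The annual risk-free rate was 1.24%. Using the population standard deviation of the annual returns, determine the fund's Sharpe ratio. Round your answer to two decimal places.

0.16

r̄ = (3.6 − 0.8 + 13 − 10.8 − 7.5 + 11.5 + 9.2) / 7 = 2.6000%
Σ(r − r̄)² = 525.0600; population σ = √(525.0600/7) = 8.6607%
Sharpe = (r̄ − rf) / σ = (2.6000 − 1.24) / 8.6607 = 1.3600 / 8.6607 = 0.1570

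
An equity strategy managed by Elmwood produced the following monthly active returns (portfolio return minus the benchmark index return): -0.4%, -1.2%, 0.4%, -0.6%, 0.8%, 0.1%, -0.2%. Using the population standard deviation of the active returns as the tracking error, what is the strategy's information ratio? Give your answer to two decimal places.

-0.26

μ = (-0.4 − 1.2 + 0.4 − 0.6 + 0.8 + 0.1 − 0.2) / 7 = -1.10 / 7 = -0.1571%
Population std dev = √[2.6371 / 7] = 0.6138%
IR = μ / tracking error = -0.1571 / 0.6138 = -0.2559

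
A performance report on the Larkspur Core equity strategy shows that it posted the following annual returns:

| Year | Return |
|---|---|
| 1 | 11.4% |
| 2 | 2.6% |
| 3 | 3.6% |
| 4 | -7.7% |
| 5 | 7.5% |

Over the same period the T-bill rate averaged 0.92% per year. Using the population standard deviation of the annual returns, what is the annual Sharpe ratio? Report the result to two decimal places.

0.40

Mean return r̄ = 17.40 / 5 = 3.4800%
Σ(r − r̄)² = 204.6680; population σ = √(204.6680/5) = 6.3979%
Sharpe = (r̄ − rf) / σ = (3.4800 − 0.92) / 6.3979 = 2.5600 / 6.3979 = 0.4001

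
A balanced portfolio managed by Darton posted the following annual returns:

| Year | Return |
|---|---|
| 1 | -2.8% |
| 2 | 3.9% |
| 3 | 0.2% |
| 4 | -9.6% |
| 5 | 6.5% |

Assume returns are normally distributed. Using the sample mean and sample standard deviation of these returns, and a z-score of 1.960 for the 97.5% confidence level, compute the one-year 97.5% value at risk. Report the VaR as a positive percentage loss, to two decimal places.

r̄ = (-2.8 + 3.9 + 0.2 − 9.6 + 6.5) / 5 = -1.80 / 5 = -0.3600%
Sample std dev = √[156.8520 / 4] = 6.2620%
VaR = −(r̄ − z·σ) = −(-0.3600 − 1.960 × 6.2620) = −(-12.6335) = 12.6335%

12.63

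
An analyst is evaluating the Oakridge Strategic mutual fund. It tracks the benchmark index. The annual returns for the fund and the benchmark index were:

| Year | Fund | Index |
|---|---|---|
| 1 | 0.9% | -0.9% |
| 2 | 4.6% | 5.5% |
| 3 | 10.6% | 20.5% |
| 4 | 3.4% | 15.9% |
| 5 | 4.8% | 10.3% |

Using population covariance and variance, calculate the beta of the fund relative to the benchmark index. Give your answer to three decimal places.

r̄p = 4.8600%,  r̄m = 10.2600%
Cov = Σ(rp − r̄p)(rm − r̄m) / 5 = 19.1944
Var(rm) = Σ(rm − r̄m)² / 5 = 56.7744
β = Cov / Var = 19.1944 / 56.7744 = 0.3381

0.338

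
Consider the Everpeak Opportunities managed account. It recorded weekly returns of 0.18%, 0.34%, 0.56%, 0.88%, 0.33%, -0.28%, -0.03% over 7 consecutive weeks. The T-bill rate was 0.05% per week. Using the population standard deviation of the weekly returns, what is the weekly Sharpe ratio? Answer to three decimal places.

Mean return r̄ = 1.980 / 7 = 0.2829%
Population σ = √[Σ(r − r̄)² / 7] = √[0.8641 / 7] = √0.1234 = 0.3513%
Sharpe = (r̄ − rf) / σ = (0.2829 − 0.05) / 0.3513 = 0.2329 / 0.3513 = 0.6630

0.663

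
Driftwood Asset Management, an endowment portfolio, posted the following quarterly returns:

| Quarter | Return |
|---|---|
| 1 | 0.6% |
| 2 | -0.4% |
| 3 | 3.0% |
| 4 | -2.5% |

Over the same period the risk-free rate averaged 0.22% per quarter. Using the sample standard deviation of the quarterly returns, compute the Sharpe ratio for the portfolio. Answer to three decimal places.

-0.020

Mean return μ = 0.70 / 4 = 0.1750%
Σ(r − μ)² = 15.6475; sample σ = √(15.6475/3) = 2.2838%
Sharpe = (μ − rf) / σ = (0.1750 − 0.22) / 2.2838 = -0.0450 / 2.2838 = -0.0197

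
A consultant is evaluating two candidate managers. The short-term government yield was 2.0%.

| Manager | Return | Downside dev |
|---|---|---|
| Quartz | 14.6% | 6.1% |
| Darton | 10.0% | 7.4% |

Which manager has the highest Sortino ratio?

Quartz: Sortino ratio = (14.6% − 2.0%) / 6.1% = 2.066
Darton: Sortino ratio = (10.0% − 2.0%) / 7.4% = 1.081
Highest: Quartz (2.066).

Quartz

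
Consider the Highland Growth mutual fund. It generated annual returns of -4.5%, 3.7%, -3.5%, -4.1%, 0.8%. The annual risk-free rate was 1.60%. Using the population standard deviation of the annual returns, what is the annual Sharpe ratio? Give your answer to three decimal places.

r̄ = (-4.5 + 3.7 − 3.5 − 4.1 + 0.8) / 5 = -1.5200%
Σ(r − r̄)² = 52.0880; population σ = √(52.0880/5) = 3.2276%
Sharpe = (r̄ − rf) / σ = (-1.5200 − 1.6) / 3.2276 = -3.1200 / 3.2276 = -0.9667

-0.967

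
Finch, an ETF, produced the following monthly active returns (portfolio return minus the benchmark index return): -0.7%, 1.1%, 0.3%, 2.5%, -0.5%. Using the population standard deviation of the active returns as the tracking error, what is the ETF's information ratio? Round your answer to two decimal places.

0.46

r̄ = (-0.7 + 1.1 + 0.3 + 2.5 − 0.5) / 5 = 2.70 / 5 = 0.5400%
Σ(r − r̄)² = (-0.7 − 0.5400)² + (1.1 − 0.5400)² + (0.3 − 0.5400)² + … = 6.8320
σ = √[6.8320 / 5] = 1.1689%
IR = r̄ / tracking error = 0.5400 / 1.1689 = 0.4620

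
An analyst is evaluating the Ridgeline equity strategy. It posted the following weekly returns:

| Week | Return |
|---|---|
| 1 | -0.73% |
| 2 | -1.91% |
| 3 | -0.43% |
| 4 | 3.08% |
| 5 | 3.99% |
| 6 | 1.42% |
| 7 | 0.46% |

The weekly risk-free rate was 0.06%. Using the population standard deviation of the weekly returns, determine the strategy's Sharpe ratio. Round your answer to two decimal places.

r̄ = (-0.73 − 1.91 − 0.43 + 3.08 + 3.99 + 1.42 + 0.46) / 7 = 0.8400%
Population std dev = √[27.0612 / 7] = 1.9662%
Sharpe = (r̄ − rf) / σ = (0.8400 − 0.06) / 1.9662 = 0.7800 / 1.9662 = 0.3967

0.40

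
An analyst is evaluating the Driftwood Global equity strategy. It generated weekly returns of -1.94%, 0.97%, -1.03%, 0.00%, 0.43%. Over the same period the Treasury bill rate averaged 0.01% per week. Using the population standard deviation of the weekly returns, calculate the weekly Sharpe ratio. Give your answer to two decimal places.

μ = (-1.94 + 0.97 − 1.03 + 0 + 0.43) / 5 = -0.3140%
Population std dev = √[5.4573 / 5] = 1.0447%
Sharpe = (μ − rf) / σ = (-0.3140 − 0.01) / 1.0447 = -0.3240 / 1.0447 = -0.3101

-0.31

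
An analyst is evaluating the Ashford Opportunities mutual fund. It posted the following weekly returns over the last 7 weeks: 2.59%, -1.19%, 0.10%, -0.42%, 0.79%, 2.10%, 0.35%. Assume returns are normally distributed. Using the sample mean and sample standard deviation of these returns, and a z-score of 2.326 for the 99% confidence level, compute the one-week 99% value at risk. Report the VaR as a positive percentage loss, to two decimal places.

2.50

r̄ = (2.59 − 1.19 + 0.1 − 0.42 + 0.79 + 2.1 + 0.35) / 7 = 4.320 / 7 = 0.6171%
Sample σ = √[Σ(r − r̄)² / 6] = √[10.8011 / 6] = √1.8002 = 1.3417%
VaR = −(r̄ − z·σ) = −(0.6171 − 2.326 × 1.3417) = −(-2.5037) = 2.5037%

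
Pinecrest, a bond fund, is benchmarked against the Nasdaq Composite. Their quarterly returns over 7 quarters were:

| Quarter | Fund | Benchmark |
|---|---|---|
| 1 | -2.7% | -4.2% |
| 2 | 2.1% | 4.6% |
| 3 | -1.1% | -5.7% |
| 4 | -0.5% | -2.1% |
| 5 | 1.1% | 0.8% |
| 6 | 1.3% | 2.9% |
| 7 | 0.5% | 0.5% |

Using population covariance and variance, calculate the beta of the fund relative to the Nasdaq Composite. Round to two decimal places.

0.40

r̄p = 0.1000%,  r̄m = -0.4571%
Cov = Σ(rp − r̄p)(rm − r̄m) / 7 = 4.7914
Var(rm) = Σ(rm − r̄m)² / 7 = 11.9339
β = Cov / Var = 4.7914 / 11.9339 = 0.4015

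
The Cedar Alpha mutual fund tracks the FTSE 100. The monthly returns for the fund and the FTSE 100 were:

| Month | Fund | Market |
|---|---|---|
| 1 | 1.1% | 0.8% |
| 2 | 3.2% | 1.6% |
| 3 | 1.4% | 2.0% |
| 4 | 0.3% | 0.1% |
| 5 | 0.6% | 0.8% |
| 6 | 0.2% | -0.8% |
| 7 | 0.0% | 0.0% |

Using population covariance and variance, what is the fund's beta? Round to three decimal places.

0.854

r̄p = 0.9714%,  r̄m = 0.6429%
Cov = Σ(rp − r̄p)(rm − r̄m) / 7 = 0.6827
Var(rm) = Σ(rm − r̄m)² / 7 = 0.7996
β = Cov / Var = 0.6827 / 0.7996 = 0.8538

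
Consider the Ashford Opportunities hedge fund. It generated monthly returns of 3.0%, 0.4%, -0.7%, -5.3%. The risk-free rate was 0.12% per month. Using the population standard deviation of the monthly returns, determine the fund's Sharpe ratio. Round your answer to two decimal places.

r̄ = (3 + 0.4 − 0.7 − 5.3) / 4 = -2.60 / 4 = -0.6500%
Population σ = √[Σ(r − r̄)² / 4] = √[36.0500 / 4] = √9.0125 = 3.0021%
Sharpe = (r̄ − rf) / σ = (-0.6500 − 0.12) / 3.0021 = -0.7700 / 3.0021 = -0.2565

-0.26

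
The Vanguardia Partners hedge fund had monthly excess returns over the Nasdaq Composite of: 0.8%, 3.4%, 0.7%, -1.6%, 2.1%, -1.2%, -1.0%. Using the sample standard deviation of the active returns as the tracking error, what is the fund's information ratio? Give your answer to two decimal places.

r̄ = (0.8 + 3.4 + 0.7 − 1.6 + 2.1 − 1.2 − 1) / 7 = 3.20 / 7 = 0.4571%
Σ(r − r̄)² = 20.6371; sample σ = √(20.6371/6) = 1.8546%
IR = r̄ / tracking error = 0.4571 / 1.8546 = 0.2465

0.25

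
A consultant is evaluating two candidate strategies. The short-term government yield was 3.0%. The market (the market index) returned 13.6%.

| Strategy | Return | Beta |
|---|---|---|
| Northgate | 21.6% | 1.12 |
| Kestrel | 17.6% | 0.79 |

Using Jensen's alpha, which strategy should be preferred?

Northgate: α = 21.6% − [3.0% + 1.12 × (13.6% − 3.0%)] = 6.728
Kestrel: α = 17.6% − [3.0% + 0.79 × (13.6% − 3.0%)] = 6.226
Highest: Northgate (6.728).

Northgate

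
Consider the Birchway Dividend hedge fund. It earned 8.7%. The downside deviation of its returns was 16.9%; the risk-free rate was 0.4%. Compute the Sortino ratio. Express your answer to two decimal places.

Sortino = (Rp − Rf) / σd = (8.7% − 0.4%) / 16.9% = 8.30% / 16.9% = 0.4911

0.49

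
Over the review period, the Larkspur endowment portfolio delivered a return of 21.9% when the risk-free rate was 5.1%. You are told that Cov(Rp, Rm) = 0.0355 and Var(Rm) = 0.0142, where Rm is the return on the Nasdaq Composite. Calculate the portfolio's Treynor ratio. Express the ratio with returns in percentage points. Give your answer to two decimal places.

6.72

β = Cov / Var = 0.0355 / 0.0142 = 2.5000
Treynor = (Rp − Rf) / β = (21.9% − 5.1%) / 2.5000 = 16.80 / 2.5000 = 6.7200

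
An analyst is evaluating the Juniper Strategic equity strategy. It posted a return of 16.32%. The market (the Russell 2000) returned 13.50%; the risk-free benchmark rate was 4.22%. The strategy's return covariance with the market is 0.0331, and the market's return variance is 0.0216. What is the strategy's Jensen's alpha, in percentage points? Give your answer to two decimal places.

-2.12

β = Cov / Var = 0.0331 / 0.0216 = 1.5324
E[R] = Rf + β(Rm − Rf) = 4.22% + 1.5324 × (13.50% − 4.22%) = 18.4407%
α = Rp − E[R] = 16.32% − 18.4407% = -2.1207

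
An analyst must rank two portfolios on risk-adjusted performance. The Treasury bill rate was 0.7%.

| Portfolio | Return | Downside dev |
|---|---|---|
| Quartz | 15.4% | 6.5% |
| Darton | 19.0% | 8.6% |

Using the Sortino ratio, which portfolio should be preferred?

Quartz

Quartz: Sortino ratio = (15.4% − 0.7%) / 6.5% = 2.262
Darton: Sortino ratio = (19.0% − 0.7%) / 8.6% = 2.128
Highest: Quartz (2.262).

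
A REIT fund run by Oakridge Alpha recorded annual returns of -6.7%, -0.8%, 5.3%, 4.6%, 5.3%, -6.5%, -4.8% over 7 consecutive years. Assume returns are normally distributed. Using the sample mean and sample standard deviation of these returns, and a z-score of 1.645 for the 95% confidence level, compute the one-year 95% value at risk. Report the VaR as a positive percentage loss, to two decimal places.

r̄ = (-6.7 − 0.8 + 5.3 + 4.6 + 5.3 − 6.5 − 4.8) / 7 = -0.5143%
Sample std dev = √[186.3086 / 6] = 5.5724%
VaR = −(r̄ − z·σ) = −(-0.5143 − 1.645 × 5.5724) = −(-9.6809) = 9.6809%

9.68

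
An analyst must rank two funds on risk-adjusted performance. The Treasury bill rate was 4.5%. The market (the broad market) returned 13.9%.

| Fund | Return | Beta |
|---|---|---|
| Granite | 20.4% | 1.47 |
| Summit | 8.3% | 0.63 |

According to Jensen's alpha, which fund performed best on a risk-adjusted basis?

Granite: α = 20.4% − [4.5% + 1.47 × (13.9% − 4.5%)] = 2.082
Summit: α = 8.3% − [4.5% + 0.63 × (13.9% − 4.5%)] = -2.122
Highest: Granite (2.082).

Granite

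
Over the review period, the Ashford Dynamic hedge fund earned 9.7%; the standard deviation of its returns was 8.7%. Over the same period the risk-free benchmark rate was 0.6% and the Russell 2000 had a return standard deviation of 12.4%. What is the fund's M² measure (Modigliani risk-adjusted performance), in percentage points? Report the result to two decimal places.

Sharpe = (Rp − Rf) / σp = (9.7% − 0.6%) / 8.7% = 1.0460
M² = Rf + Sharpe × σm = 0.6% + 1.0460 × 12.4% = 13.5704%

13.57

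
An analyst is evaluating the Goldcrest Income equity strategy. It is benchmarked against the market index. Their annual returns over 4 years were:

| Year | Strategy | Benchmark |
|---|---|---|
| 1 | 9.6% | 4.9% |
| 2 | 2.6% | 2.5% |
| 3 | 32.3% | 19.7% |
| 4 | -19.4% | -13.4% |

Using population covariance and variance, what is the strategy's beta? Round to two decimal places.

1.57

r̄p = 6.2750%,  r̄m = 3.4250%
Cov = Σ(rp − r̄p)(rm − r̄m) / 4 = 215.9606
Var(rm) = Σ(rm − r̄m)² / 4 = 137.7469
β = Cov / Var = 215.9606 / 137.7469 = 1.5678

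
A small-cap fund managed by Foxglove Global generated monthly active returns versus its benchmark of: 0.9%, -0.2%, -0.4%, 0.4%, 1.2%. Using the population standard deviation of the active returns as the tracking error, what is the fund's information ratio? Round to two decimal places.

0.62

Mean return r̄ = 1.90 / 5 = 0.3800%
Population std dev = √[1.8880 / 5] = 0.6145%
IR = r̄ / tracking error = 0.3800 / 0.6145 = 0.6184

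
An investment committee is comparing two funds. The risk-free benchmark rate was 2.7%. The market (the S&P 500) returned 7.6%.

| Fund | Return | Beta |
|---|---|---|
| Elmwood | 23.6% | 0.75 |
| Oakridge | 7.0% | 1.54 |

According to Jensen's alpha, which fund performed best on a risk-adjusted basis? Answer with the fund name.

Elmwood: α = 23.6% − [2.7% + 0.75 × (7.6% − 2.7%)] = 17.225
Oakridge: α = 7.0% − [2.7% + 1.54 × (7.6% − 2.7%)] = -3.246
Highest: Elmwood (17.225).

Elmwood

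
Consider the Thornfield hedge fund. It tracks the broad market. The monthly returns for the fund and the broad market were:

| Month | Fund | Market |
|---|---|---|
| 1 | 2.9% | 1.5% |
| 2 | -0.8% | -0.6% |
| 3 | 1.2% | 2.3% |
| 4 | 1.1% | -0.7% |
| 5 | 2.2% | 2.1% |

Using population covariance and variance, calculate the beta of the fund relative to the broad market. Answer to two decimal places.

0.63

r̄p = 1.3200%,  r̄m = 0.9200%
Cov = Σ(rp − r̄p)(rm − r̄m) / 5 = 1.0736
Var(rm) = Σ(rm − r̄m)² / 5 = 1.7136
β = Cov / Var = 1.0736 / 1.7136 = 0.6265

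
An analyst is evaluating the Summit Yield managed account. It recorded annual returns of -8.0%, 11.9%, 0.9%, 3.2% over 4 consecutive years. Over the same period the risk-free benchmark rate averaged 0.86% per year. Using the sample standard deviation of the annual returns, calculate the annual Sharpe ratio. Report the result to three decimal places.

0.139

r̄ = (-8 + 11.9 + 0.9 + 3.2) / 4 = 8.00 / 4 = 2.0000%
Sample std dev = √[200.6600 / 3] = 8.1784%
Sharpe = (r̄ − rf) / σ = (2.0000 − 0.86) / 8.1784 = 1.1400 / 8.1784 = 0.1394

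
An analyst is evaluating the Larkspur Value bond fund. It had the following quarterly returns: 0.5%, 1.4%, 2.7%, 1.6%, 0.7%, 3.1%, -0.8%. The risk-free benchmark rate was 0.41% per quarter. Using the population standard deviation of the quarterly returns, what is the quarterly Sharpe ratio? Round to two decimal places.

0.73

μ = (0.5 + 1.4 + 2.7 + 1.6 + 0.7 + 3.1 − 0.8) / 7 = 9.20 / 7 = 1.3143%
Σ(r − μ)² = (0.5 − 1.3143)² + (1.4 − 1.3143)² + (2.7 − 1.3143)² + … = 10.7086
σ = √[10.7086 / 7] = 1.2369%
Sharpe = (μ − rf) / σ = (1.3143 − 0.41) / 1.2369 = 0.9043 / 1.2369 = 0.7311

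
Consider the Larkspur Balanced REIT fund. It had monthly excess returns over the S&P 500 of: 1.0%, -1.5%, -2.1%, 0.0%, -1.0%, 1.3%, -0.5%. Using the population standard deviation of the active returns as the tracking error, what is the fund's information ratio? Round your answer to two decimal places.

Mean return μ = -2.80 / 7 = -0.4000%
Population std dev = √[9.4800 / 7] = 1.1637%
IR = μ / tracking error = -0.4000 / 1.1637 = -0.3437

-0.34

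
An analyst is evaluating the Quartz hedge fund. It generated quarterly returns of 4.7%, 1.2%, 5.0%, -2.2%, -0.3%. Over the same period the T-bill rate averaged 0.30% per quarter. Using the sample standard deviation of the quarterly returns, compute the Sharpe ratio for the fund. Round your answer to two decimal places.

r̄ = (4.7 + 1.2 + 5 − 2.2 − 0.3) / 5 = 1.6800%
Σ(r − r̄)² = 39.3480; sample σ = √(39.3480/4) = 3.1364%
Sharpe = (r̄ − rf) / σ = (1.6800 − 0.3) / 3.1364 = 1.3800 / 3.1364 = 0.4400

0.44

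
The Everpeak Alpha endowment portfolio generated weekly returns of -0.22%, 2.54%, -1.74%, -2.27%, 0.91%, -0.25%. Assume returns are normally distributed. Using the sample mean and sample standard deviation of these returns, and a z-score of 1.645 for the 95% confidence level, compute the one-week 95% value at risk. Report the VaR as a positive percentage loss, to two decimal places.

3.06

μ = (-0.22 + 2.54 − 1.74 − 2.27 + 0.91 − 0.25) / 6 = -1.030 / 6 = -0.1717%
Σ(r − μ)² = (-0.22 − (-0.1717))² + (2.54 − (-0.1717))² + (-1.74 − (-0.1717))² + … = 15.3943
sample σ = √(15.3943 / 5) = √3.0789 = 1.7547%
VaR = −(μ − z·σ) = −(-0.1717 − 1.645 × 1.7547) = −(-3.0582) = 3.0582%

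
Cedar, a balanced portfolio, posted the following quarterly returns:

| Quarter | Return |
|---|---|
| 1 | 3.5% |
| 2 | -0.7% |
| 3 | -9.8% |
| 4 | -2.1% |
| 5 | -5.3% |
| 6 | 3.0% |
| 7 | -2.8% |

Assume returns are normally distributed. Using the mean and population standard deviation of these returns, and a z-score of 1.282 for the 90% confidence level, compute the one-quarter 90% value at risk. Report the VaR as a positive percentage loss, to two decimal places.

7.54

Mean return r̄ = -14.20 / 7 = -2.0286%
Σ(r − r̄)² = (3.5 − (-2.0286))² + (-0.7 − (-2.0286))² + (-9.8 − (-2.0286))² + … = 129.3143
σ = √[129.3143 / 7] = 4.2981%
VaR = −(r̄ − z·σ) = −(-2.0286 − 1.282 × 4.2981) = −(-7.5388) = 7.5388%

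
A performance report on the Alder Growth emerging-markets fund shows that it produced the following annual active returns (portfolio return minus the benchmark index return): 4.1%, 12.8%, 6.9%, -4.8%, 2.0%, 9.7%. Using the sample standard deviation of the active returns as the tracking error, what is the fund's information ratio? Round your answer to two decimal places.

0.83

Mean return μ = 30.70 / 6 = 5.1167%
Sample σ = √[Σ(r − μ)² / 5] = √[192.3083 / 5] = √38.4617 = 6.2017%
IR = μ / tracking error = 5.1167 / 6.2017 = 0.8250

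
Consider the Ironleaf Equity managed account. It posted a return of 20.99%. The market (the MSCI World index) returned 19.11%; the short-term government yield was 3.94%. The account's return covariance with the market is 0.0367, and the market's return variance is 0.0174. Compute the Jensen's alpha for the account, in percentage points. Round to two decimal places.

β = Cov / Var = 0.0367 / 0.0174 = 2.1092
E[R] = Rf + β(Rm − Rf) = 3.94% + 2.1092 × (19.11% − 3.94%) = 35.9366%
α = Rp − E[R] = 20.99% − 35.9366% = -14.9466

-14.95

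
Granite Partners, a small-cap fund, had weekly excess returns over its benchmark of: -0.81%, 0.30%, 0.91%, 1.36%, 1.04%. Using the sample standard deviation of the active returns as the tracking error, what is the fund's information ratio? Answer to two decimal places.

0.65

r̄ = (-0.81 + 0.3 + 0.91 + 1.36 + 1.04) / 5 = 2.800 / 5 = 0.5600%
Sample std dev = √[2.9374 / 4] = 0.8569%
IR = r̄ / tracking error = 0.5600 / 0.8569 = 0.6535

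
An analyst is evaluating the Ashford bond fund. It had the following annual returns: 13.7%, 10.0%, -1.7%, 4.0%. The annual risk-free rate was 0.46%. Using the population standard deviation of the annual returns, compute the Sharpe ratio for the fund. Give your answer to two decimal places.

r̄ = (13.7 + 10 − 1.7 + 4) / 4 = 6.5000%
Population std dev = √[137.5800 / 4] = 5.8647%
Sharpe = (r̄ − rf) / σ = (6.5000 − 0.46) / 5.8647 = 6.0400 / 5.8647 = 1.0299

1.03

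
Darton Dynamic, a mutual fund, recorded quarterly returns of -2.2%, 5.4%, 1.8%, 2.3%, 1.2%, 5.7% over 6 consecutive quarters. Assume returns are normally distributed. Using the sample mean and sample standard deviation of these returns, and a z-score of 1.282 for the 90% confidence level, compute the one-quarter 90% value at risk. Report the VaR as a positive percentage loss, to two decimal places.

1.39

r̄ = (-2.2 + 5.4 + 1.8 + 2.3 + 1.2 + 5.7) / 6 = 14.20 / 6 = 2.3667%
Σ(r − r̄)² = 42.8533; sample σ = √(42.8533/5) = 2.9276%
VaR = −(r̄ − z·σ) = −(2.3667 − 1.282 × 2.9276) = −(-1.3865) = 1.3865%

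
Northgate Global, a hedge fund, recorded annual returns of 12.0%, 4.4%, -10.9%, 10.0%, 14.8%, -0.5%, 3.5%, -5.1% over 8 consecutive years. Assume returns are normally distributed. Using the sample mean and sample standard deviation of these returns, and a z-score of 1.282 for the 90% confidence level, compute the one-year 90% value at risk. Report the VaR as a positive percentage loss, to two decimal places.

7.74

Mean return r̄ = 28.20 / 8 = 3.5250%
Sample σ = √[Σ(r − r̄)² / 7] = √[540.3150 / 7] = √77.1879 = 8.7857%
VaR = −(r̄ − z·σ) = −(3.5250 − 1.282 × 8.7857) = −(-7.7383) = 7.7383%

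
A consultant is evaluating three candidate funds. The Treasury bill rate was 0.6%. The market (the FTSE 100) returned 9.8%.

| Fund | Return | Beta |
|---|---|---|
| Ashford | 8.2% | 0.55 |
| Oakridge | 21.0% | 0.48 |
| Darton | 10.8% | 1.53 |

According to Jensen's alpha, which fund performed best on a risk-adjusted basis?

Oakridge

Ashford: α = 8.2% − [0.6% + 0.55 × (9.8% − 0.6%)] = 2.540
Oakridge: α = 21.0% − [0.6% + 0.48 × (9.8% − 0.6%)] = 15.984
Darton: α = 10.8% − [0.6% + 1.53 × (9.8% − 0.6%)] = -3.876
Highest: Oakridge (15.984).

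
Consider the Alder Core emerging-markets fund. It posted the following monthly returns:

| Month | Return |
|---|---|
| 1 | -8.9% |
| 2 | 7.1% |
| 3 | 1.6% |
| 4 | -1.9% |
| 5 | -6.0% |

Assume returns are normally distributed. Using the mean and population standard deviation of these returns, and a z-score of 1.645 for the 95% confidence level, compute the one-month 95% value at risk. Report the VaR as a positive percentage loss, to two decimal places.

Mean return r̄ = -8.10 / 5 = -1.6200%
Population σ = √[Σ(r − r̄)² / 5] = √[158.6680 / 5] = √31.7336 = 5.6333%
VaR = −(r̄ − z·σ) = −(-1.6200 − 1.645 × 5.6333) = −(-10.8868) = 10.8868%

10.89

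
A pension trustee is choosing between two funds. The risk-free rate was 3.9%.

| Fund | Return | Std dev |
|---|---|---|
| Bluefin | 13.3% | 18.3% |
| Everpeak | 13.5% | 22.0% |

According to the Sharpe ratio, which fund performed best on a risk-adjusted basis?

Bluefin

Bluefin: Sharpe ratio = (13.3% − 3.9%) / 18.3% = 0.514
Everpeak: Sharpe ratio = (13.5% − 3.9%) / 22.0% = 0.436
Highest: Bluefin (0.514).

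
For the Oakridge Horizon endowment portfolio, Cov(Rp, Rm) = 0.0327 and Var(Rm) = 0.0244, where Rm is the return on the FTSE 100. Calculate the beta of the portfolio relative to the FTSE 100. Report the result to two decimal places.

β = Cov(Rp, Rm) / Var(Rm) = 0.0327 / 0.0244 = 1.3402

1.34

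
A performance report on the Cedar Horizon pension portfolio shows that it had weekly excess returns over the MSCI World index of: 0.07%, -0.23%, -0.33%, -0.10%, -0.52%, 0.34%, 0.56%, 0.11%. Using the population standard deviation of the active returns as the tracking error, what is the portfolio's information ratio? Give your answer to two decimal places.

-0.04

Mean return r̄ = -0.100 / 8 = -0.0125%
Σ(r − r̄)² = (0.07 − (-0.0125))² + (-0.23 − (-0.0125))² + (-0.33 − (-0.0125))² + … = 0.8872
population σ = √(0.8872 / 8) = √0.1109 = 0.3330%
IR = r̄ / tracking error = -0.0125 / 0.3330 = -0.0375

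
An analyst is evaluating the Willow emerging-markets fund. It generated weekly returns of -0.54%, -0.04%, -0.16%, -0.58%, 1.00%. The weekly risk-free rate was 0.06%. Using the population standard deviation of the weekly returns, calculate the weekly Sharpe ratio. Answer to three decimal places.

-0.217

Mean return μ = -0.320 / 5 = -0.0640%
Population σ = √[Σ(r − μ)² / 5] = √[1.6347 / 5] = √0.3269 = 0.5718%
Sharpe = (μ − rf) / σ = (-0.0640 − 0.06) / 0.5718 = -0.1240 / 0.5718 = -0.2169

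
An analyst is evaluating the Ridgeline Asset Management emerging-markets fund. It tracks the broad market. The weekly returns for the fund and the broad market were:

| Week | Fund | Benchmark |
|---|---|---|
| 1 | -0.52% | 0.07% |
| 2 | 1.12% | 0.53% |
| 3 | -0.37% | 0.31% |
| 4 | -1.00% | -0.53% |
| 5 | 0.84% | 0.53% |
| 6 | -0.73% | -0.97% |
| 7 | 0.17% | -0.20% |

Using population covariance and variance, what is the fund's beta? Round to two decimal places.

r̄p = -0.0700%,  r̄m = -0.0371%
Cov = Σ(rp − r̄p)(rm − r̄m) / 7 = 0.2962
Var(rm) = Σ(rm − r̄m)² / 7 = 0.2736
β = Cov / Var = 0.2962 / 0.2736 = 1.0826

1.08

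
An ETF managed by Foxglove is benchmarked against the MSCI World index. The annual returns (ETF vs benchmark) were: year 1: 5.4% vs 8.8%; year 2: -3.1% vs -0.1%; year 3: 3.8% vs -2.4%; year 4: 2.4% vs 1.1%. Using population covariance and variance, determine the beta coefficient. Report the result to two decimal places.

r̄p = 2.1250%,  r̄m = 1.8500%
Cov = Σ(rp − r̄p)(rm − r̄m) / 4 = 6.4063
Var(rm) = Σ(rm − r̄m)² / 4 = 17.6825
β = Cov / Var = 6.4063 / 17.6825 = 0.3623

0.36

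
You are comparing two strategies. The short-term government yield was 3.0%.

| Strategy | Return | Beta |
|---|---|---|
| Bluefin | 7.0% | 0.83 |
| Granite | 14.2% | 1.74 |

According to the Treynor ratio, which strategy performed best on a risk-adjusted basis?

Bluefin: Treynor = (7.0% − 3.0%) / 0.83 = 4.819
Granite: Treynor = (14.2% − 3.0%) / 1.74 = 6.437
Highest: Granite (6.437).

Granite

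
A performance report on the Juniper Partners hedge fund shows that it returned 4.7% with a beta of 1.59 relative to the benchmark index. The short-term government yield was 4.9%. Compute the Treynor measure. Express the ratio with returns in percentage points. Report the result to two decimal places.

-0.13

Treynor = (Rp − Rf) / β = (4.7% − 4.9%) / 1.59 = -0.20 / 1.59 = -0.1258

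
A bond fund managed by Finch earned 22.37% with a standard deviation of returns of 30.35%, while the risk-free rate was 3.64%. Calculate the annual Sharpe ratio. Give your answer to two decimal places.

Sharpe = (Rp − Rf) / σp = (22.37% − 3.64%) / 30.35% = 18.73% / 30.35% = 0.6171

0.62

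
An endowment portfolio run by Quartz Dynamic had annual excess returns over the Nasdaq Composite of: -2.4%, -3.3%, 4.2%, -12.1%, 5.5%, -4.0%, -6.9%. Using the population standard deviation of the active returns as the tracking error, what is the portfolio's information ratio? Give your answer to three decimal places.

μ = (-2.4 − 3.3 + 4.2 − 12.1 + 5.5 − 4 − 6.9) / 7 = -19.00 / 7 = -2.7143%
Σ(r − μ)² = (-2.4 − (-2.7143))² + (-3.3 − (-2.7143))² + (4.2 − (-2.7143))² + … = 222.9886
σ = √[222.9886 / 7] = 5.6441%
IR = μ / tracking error = -2.7143 / 5.6441 = -0.4809

-0.481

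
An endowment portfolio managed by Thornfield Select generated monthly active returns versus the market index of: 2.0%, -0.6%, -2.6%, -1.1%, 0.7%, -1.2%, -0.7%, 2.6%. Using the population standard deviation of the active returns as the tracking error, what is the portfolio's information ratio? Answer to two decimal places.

Mean return μ = -0.90 / 8 = -0.1125%
Population std dev = √[21.4088 / 8] = 1.6359%
IR = μ / tracking error = -0.1125 / 1.6359 = -0.0688

-0.07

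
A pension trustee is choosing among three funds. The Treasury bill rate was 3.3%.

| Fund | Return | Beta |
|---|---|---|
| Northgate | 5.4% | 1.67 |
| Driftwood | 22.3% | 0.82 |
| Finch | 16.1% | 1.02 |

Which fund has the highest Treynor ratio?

Driftwood

Northgate: Treynor = (5.4% − 3.3%) / 1.67 = 1.257
Driftwood: Treynor = (22.3% − 3.3%) / 0.82 = 23.171
Finch: Treynor = (16.1% − 3.3%) / 1.02 = 12.549
Highest: Driftwood (23.171).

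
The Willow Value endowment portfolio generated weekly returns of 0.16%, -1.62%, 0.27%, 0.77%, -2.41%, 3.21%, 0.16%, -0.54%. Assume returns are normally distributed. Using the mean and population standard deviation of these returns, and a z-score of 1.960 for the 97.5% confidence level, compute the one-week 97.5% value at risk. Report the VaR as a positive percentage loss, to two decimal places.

r̄ = (0.16 − 1.62 + 0.27 + 0.77 − 2.41 + 3.21 + 0.16 − 0.54) / 8 = -0.000 / 8 = 0.0000%
Population std dev = √[19.7452 / 8] = 1.5710%
VaR = −(r̄ − z·σ) = −(0.0000 − 1.960 × 1.5710) = −(-3.0792) = 3.0792%

3.08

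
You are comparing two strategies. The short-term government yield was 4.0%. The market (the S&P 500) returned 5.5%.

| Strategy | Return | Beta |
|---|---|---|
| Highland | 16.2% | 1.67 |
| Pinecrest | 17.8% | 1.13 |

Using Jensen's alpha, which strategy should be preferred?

Highland: α = 16.2% − [4.0% + 1.67 × (5.5% − 4.0%)] = 9.695
Pinecrest: α = 17.8% − [4.0% + 1.13 × (5.5% − 4.0%)] = 12.105
Highest: Pinecrest (12.105).

Pinecrest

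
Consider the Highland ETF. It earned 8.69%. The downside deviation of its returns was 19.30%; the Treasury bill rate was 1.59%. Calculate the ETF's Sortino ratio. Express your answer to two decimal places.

Sortino = (Rp − Rf) / σd = (8.69% − 1.59%) / 19.30% = 7.10% / 19.30% = 0.3679

0.37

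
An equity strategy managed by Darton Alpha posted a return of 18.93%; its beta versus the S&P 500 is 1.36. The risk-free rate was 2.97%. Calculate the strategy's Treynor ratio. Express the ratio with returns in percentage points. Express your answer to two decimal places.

11.74

Treynor = (Rp − Rf) / β = (18.93% − 2.97%) / 1.36 = 15.96 / 1.36 = 11.7353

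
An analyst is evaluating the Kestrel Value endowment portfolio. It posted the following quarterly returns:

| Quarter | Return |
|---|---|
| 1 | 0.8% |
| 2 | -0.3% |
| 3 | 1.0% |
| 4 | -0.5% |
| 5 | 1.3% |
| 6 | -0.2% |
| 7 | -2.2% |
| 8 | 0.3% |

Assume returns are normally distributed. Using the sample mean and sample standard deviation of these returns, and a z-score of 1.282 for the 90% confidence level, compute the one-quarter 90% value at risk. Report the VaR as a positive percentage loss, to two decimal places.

r̄ = (0.8 − 0.3 + 1 − 0.5 + 1.3 − 0.2 − 2.2 + 0.3) / 8 = 0.0250%
Σ(r − r̄)² = (0.8 − 0.0250)² + (-0.3 − 0.0250)² + (1 − 0.0250)² + … = 8.6350
σ = √[8.6350 / 7] = 1.1107%
VaR = −(r̄ − z·σ) = −(0.0250 − 1.282 × 1.1107) = −(-1.3989) = 1.3989%

1.40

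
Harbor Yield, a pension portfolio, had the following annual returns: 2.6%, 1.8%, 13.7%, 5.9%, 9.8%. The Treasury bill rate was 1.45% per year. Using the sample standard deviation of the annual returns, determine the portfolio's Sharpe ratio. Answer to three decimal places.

1.062

Mean return μ = 33.80 / 5 = 6.7600%
Σ(r − μ)² = (2.6 − 6.7600)² + (1.8 − 6.7600)² + … = 100.0520
σ = √[100.0520 / 4] = 5.0013%
Sharpe = (μ − rf) / σ = (6.7600 − 1.45) / 5.0013 = 5.3100 / 5.0013 = 1.0617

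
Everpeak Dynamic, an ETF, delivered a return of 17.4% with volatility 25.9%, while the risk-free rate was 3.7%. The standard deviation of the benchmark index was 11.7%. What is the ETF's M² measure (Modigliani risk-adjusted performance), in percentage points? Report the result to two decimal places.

9.89

Sharpe = (Rp − Rf) / σp = (17.4% − 3.7%) / 25.9% = 0.5290
M² = Rf + Sharpe × σm = 3.7% + 0.5290 × 11.7% = 9.8893%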